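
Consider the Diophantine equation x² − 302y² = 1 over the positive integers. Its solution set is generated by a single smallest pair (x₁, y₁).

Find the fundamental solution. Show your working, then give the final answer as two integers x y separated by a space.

4276623 246092

√302 → a₀=17, period (2,1,1,1,4,…,1,2,34); ℓ=16 even so k=15
k=0  a_k=17  p_k/q_k = 17/1
k=1  a_k=2  p_k/q_k = 35/2
…
k=3  a_k=1  p_k/q_k = 87/5
k=4  a_k=1  p_k/q_k = 139/8
k=5  a_k=4  p_k/q_k = 643/37
…
k=9  a_k=1  p_k/q_k = 36581/2105
…
k=12  a_k=1  p_k/q_k = 574956/33085
…
k=14  a_k=1  p_k/q_k = 1617193/93059
k=15  a_k=2  p_k/q_k = 4276623/246092
fundamental: x₁=4276623, y₁=246092  (since 18289504284129 − 302·60561272464 = 1)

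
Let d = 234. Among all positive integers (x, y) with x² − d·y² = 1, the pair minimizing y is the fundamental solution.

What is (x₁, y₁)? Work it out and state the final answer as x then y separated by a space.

d=234: √d = [15; 3,2,1,2,1,2,3,30] (ℓ=8, even), read p_7/q_7
k=0  a_k=15  p_k/q_k = 15/1
…
k=2  a_k=2  p_k/q_k = 107/7
…
k=6  a_k=2  p_k/q_k = 1545/101
k=7  a_k=3  p_k/q_k = 5201/340
→ (5201, 340).  Check: 5201²=27050401, 234·340²=27050400, difference 1.

5201 340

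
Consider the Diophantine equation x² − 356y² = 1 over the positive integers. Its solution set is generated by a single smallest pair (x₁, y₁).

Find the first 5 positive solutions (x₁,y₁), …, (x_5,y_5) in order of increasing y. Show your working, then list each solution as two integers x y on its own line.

[18; 1,6,1,1,2,…,6,1,36] for √356; ℓ=14 ⇒ convergent index 13
step 0: (18, 1)  from 18·(1,0) + (0,1)
step 1: (19, 1)  from 1·(18,1) + (1,0)
step 2: (132, 7)  from 6·(19,1) + (18,1)
step 3: (151, 8)  from 1·(132,7) + (19,1)
step 4: (283, 15)  from 1·(151,8) + (132,7)
step 5: (717, 38)  from 2·(283,15) + (151,8)
…
step 8: (9717, 515)  from 1·(8717,462) + (1000,53)
…
step 12: (433982, 23001)  from 6·(66019,3499) + (37868,2007)
step 13: (500001, 26500)  from 1·(433982,23001) + (66019,3499)
→ (500001, 26500).  Check: 500001²=250001000001, 356·26500²=250001000000, difference 1.
(x_2, y_2) = (500001·500001 + 356·26500·26500, 500001·26500 + 26500·500001) = (500002000001, 26500053000)
(x_3, y_3) = (500001·500002000001 + 356·26500·26500053000, 500001·26500053000 + 26500·500002000001) = (500003000004500001, 26500106000079500)
(x_4, y_4) = (500001·500003000004500001 + 356·26500·26500106000079500, 500001·26500106000079500 + 26500·500003000004500001) = (500004000010000008000001, 26500159000265000106000)
(x_5, y_5) = (500001·500004000010000008000001 + 356·26500·26500159000265000106000, 500001·26500159000265000106000 + 26500·500004000010000008000001) = (500005000017500025000012500001, 26500212000556500530000132500)

500001 26500
500002000001 26500053000
500003000004500001 26500106000079500
500004000010000008000001 26500159000265000106000
500005000017500025000012500001 26500212000556500530000132500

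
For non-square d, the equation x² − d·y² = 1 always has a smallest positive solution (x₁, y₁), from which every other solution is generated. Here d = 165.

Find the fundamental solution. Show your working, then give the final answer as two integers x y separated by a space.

√165 = [12; 1,5,2,5,1,24, …], period ℓ=6 (even) → k=5
a_0=12:  p_0=12·1+0=12,  q_0=12·0+1=1
a_1=1:  p_1=1·12+1=13,  q_1=1·1+0=1
a_2=5:  p_2=5·13+12=77,  q_2=5·1+1=6
…
a_4=5:  p_4=5·167+77=912,  q_4=5·13+6=71
a_5=1:  p_5=1·912+167=1079,  q_5=1·71+13=84
(x₁, y₁) = (1079, 84);  1079² − 165·84² = 1 ✓

1079 84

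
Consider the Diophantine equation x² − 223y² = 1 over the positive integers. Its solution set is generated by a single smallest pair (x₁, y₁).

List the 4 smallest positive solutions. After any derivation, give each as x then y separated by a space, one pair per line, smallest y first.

224 15
100351 6720
44957024 3010545
20140646401 1348717440

√223 → a₀=14, period (1,13,1,28); ℓ=4 even so k=3
a_0=14:  p_0=14·1+0=14,  q_0=14·0+1=1
…
a_2=13:  p_2=13·15+14=209,  q_2=13·1+1=14
a_3=1:  p_3=1·209+15=224,  q_3=1·14+1=15
fundamental: x₁=224, y₁=15  (since 50176 − 223·225 = 1)
k=2:  x_2 = 224·224+223·15·15 = 100351,  y_2 = 224·15+15·224 = 6720
k=3:  x_3 = 224·100351+223·15·6720 = 44957024,  y_3 = 224·6720+15·100351 = 3010545
k=4:  x_4 = 224·44957024+223·15·3010545 = 20140646401,  y_4 = 224·3010545+15·44957024 = 1348717440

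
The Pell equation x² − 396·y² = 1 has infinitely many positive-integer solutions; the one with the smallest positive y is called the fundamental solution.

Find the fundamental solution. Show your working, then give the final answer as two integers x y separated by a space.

199 10

√396 = [19; 1,8,1,38, …], period ℓ=4 (even) → k=3
step 0: (19, 1)  from 19·(1,0) + (0,1)
step 1: (20, 1)  from 1·(19,1) + (1,0)
step 2: (179, 9)  from 8·(20,1) + (19,1)
step 3: (199, 10)  from 1·(179,9) + (20,1)
fundamental: x₁=199, y₁=10  (since 39601 − 396·100 = 1)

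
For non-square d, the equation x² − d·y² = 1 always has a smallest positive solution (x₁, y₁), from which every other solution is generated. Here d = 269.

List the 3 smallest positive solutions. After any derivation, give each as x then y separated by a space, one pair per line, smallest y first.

13449 820
361751201 22056360
9730383791049 593271970460

d=269: √d = [16; 2,2,32] (ℓ=3, odd), read p_5/q_5
step 0: (16, 1)  from 16·(1,0) + (0,1)
…
step 4: (5396, 329)  from 2·(2657,162) + (82,5)
step 5: (13449, 820)  from 2·(5396,329) + (2657,162)
→ (13449, 820).  Check: 13449²=180875601, 269·820²=180875600, difference 1.
(x_2, y_2) = (13449·13449 + 269·820·820, 13449·820 + 820·13449) = (361751201, 22056360)
(x_3, y_3) = (13449·361751201 + 269·820·22056360, 13449·22056360 + 820·361751201) = (9730383791049, 593271970460)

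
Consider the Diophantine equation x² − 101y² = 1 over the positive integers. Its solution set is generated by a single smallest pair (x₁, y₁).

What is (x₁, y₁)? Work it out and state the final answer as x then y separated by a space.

201 20

√101 = [10; 20, …], period ℓ=1 (odd) → k=1
k=0  a_k=10  p_k/q_k = 10/1
k=1  a_k=20  p_k/q_k = 201/20
→ (201, 20).  Check: 201²=40401, 101·20²=40400, difference 1.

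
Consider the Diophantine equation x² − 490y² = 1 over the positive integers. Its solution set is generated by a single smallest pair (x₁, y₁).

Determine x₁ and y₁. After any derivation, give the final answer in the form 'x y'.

[22; 7,2,1,4,4,4,1,2,7,44] for √490; ℓ=10 ⇒ convergent index 9
step 0: (22, 1)  from 22·(1,0) + (0,1)
…
step 4: (2280, 103)  from 4·(487,22) + (332,15)
step 5: (9607, 434)  from 4·(2280,103) + (487,22)
step 6: (40708, 1839)  from 4·(9607,434) + (2280,103)
…
step 8: (141338, 6385)  from 2·(50315,2273) + (40708,1839)
step 9: (1039681, 46968)  from 7·(141338,6385) + (50315,2273)
(x₁, y₁) = (1039681, 46968);  1039681² − 490·46968² = 1 ✓

1039681 46968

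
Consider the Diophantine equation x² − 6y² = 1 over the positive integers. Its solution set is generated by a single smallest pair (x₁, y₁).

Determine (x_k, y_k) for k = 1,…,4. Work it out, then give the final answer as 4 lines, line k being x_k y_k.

[2; 2,4] for √6; ℓ=2 ⇒ convergent index 1
k=0  a_k=2  p_k/q_k = 2/1
k=1  a_k=2  p_k/q_k = 5/2
fundamental: x₁=5, y₁=2  (since 25 − 6·4 = 1)
(5+2√6)^2 = 49 + 20√6
(5+2√6)^3 = 485 + 198√6
(5+2√6)^4 = 4801 + 1960√6

5 2
49 20
485 198
4801 1960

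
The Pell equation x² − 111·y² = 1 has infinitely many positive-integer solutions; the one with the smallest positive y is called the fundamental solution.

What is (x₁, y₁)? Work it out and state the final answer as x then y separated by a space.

295 28

√111 → a₀=10, period (1,1,6,1,1,20); ℓ=6 even so k=5
step 0: (10, 1)  from 10·(1,0) + (0,1)
…
step 3: (137, 13)  from 6·(21,2) + (11,1)
step 4: (158, 15)  from 1·(137,13) + (21,2)
step 5: (295, 28)  from 1·(158,15) + (137,13)
→ (295, 28).  Check: 295²=87025, 111·28²=87024, difference 1.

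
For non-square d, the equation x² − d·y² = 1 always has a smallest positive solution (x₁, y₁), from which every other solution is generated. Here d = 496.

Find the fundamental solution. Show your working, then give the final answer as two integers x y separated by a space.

4620799 207480

[22; 3,1,2,4,1,…,1,3,44] for √496; ℓ=16 ⇒ convergent index 15
a_0=22:  p_0=22·1+0=22,  q_0=22·0+1=1
…
a_6=1:  p_6=1·1314+1069=2383,  q_6=1·59+48=107
…
a_10=1:  p_10=1·35166+14543=49709,  q_10=1·1579+653=2232
…
a_14=1:  p_14=1·863293+389209=1252502,  q_14=1·38763+17476=56239
a_15=3:  p_15=3·1252502+863293=4620799,  q_15=3·56239+38763=207480
(x₁, y₁) = (4620799, 207480);  4620799² − 496·207480² = 1 ✓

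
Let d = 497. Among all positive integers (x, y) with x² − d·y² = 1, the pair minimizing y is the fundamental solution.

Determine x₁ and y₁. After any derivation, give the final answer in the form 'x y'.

1201887 53912

[22; 3,2,2,5,6,5,2,2,3,44] for √497; ℓ=10 ⇒ convergent index 9
step 0: (22, 1)  from 22·(1,0) + (0,1)
step 1: (67, 3)  from 3·(22,1) + (1,0)
…
step 3: (379, 17)  from 2·(156,7) + (67,3)
step 4: (2051, 92)  from 5·(379,17) + (156,7)
…
step 6: (65476, 2937)  from 5·(12685,569) + (2051,92)
step 7: (143637, 6443)  from 2·(65476,2937) + (12685,569)
step 8: (352750, 15823)  from 2·(143637,6443) + (65476,2937)
step 9: (1201887, 53912)  from 3·(352750,15823) + (143637,6443)
→ (1201887, 53912).  Check: 1201887²=1444532360769, 497·53912²=1444532360768, difference 1.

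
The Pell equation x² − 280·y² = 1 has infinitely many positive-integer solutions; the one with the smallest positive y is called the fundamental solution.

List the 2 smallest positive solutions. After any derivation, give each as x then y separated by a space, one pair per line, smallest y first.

d=280: √d = [16; 1,2,1,2,1,32] (ℓ=6, even), read p_5/q_5
i=0: a=16 ⇒ p=16, q=1
i=1: a=1 ⇒ p=17, q=1
i=2: a=2 ⇒ p=50, q=3
i=3: a=1 ⇒ p=67, q=4
i=4: a=2 ⇒ p=184, q=11
i=5: a=1 ⇒ p=251, q=15
(x₁, y₁) = (251, 15);  251² − 280·15² = 1 ✓
(x_2, y_2) = (251·251 + 280·15·15, 251·15 + 15·251) = (126001, 7530)

251 15
126001 7530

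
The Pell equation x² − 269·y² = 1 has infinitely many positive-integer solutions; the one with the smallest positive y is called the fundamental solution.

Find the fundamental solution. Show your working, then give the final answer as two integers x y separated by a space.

d=269: √d = [16; 2,2,32] (ℓ=3, odd), read p_5/q_5
k=0  a_k=16  p_k/q_k = 16/1
k=1  a_k=2  p_k/q_k = 33/2
k=2  a_k=2  p_k/q_k = 82/5
…
k=4  a_k=2  p_k/q_k = 5396/329
k=5  a_k=2  p_k/q_k = 13449/820
→ (13449, 820).  Check: 13449²=180875601, 269·820²=180875600, difference 1.

13449 820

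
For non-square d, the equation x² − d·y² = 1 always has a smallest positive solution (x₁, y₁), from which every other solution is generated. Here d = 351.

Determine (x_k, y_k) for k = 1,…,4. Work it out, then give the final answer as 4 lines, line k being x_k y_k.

62425 3332
7793761249 416000200
973051091875225 51937624966668
121485428812828080001 6484412476672499600

√351 → a₀=18, period (1,2,1,3,2,2,2,3,1,2,1,36); ℓ=12 even so k=11
k=0  a_k=18  p_k/q_k = 18/1
…
k=2  a_k=2  p_k/q_k = 56/3
k=3  a_k=1  p_k/q_k = 75/4
…
k=5  a_k=2  p_k/q_k = 637/34
…
k=7  a_k=2  p_k/q_k = 3747/200
k=8  a_k=3  p_k/q_k = 12796/683
k=9  a_k=1  p_k/q_k = 16543/883
k=10  a_k=2  p_k/q_k = 45882/2449
k=11  a_k=1  p_k/q_k = 62425/3332
→ (62425, 3332).  Check: 62425²=3896880625, 351·3332²=3896880624, difference 1.
(x_2, y_2) = (62425·62425 + 351·3332·3332, 62425·3332 + 3332·62425) = (7793761249, 416000200)
(x_3, y_3) = (62425·7793761249 + 351·3332·416000200, 62425·416000200 + 3332·7793761249) = (973051091875225, 51937624966668)
(x_4, y_4) = (62425·973051091875225 + 351·3332·51937624966668, 62425·51937624966668 + 3332·973051091875225) = (121485428812828080001, 6484412476672499600)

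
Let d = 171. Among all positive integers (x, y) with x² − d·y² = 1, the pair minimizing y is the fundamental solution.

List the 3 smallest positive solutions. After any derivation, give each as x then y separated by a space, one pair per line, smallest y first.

170 13
57799 4420
19651490 1502787

d=171: √d = [13; 13,26] (ℓ=2, even), read p_1/q_1
k=0  a_k=13  p_k/q_k = 13/1
k=1  a_k=13  p_k/q_k = 170/13
(x₁, y₁) = (170, 13);  170² − 171·13² = 1 ✓
n=2: (170,13)∘(170,13) = (170·170+171·13·13, 170·13+13·170) = (57799,4420)
n=3: (57799,4420)∘(170,13) = (170·57799+171·13·4420, 170·4420+13·57799) = (19651490,1502787)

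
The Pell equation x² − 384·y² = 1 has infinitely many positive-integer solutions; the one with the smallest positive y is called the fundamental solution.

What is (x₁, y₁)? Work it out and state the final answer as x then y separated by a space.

4801 245

d=384: √d = [19; 1,1,2,9,2,1,1,38] (ℓ=8, even), read p_7/q_7
step 0: (19, 1)  from 19·(1,0) + (0,1)
…
step 2: (39, 2)  from 1·(20,1) + (19,1)
step 3: (98, 5)  from 2·(39,2) + (20,1)
…
step 6: (2861, 146)  from 1·(1940,99) + (921,47)
step 7: (4801, 245)  from 1·(2861,146) + (1940,99)
→ (4801, 245).  Check: 4801²=23049601, 384·245²=23049600, difference 1.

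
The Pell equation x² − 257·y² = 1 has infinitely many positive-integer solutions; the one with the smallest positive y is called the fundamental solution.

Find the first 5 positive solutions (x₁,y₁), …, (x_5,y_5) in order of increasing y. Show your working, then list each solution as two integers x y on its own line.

513 32
526337 32832
540021249 33685600
554061275137 34561392768
568466328269313 35459955294368

d=257: √d = [16; 32] (ℓ=1, odd), read p_1/q_1
i=0: a=16 ⇒ p=16, q=1
i=1: a=32 ⇒ p=513, q=32
→ (513, 32).  Check: 513²=263169, 257·32²=263168, difference 1.
n=2: (513,32)∘(513,32) = (513·513+257·32·32, 513·32+32·513) = (526337,32832)
n=3: (526337,32832)∘(513,32) = (513·526337+257·32·32832, 513·32832+32·526337) = (540021249,33685600)
n=4: (540021249,33685600)∘(513,32) = (513·540021249+257·32·33685600, 513·33685600+32·540021249) = (554061275137,34561392768)
n=5: (554061275137,34561392768)∘(513,32) = (513·554061275137+257·32·34561392768, 513·34561392768+32·554061275137) = (568466328269313,35459955294368)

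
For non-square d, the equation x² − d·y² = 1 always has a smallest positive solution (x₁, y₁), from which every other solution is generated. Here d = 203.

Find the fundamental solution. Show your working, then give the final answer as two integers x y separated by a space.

57 4

√203 = [14; 4,28, …], period ℓ=2 (even) → k=1
k=0  a_k=14  p_k/q_k = 14/1
k=1  a_k=4  p_k/q_k = 57/4
→ (57, 4).  Check: 57²=3249, 203·4²=3248, difference 1.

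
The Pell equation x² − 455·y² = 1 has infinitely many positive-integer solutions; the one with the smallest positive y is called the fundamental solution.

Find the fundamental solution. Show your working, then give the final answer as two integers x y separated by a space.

d=455: √d = [21; 3,42] (ℓ=2, even), read p_1/q_1
step 0: (21, 1)  from 21·(1,0) + (0,1)
step 1: (64, 3)  from 3·(21,1) + (1,0)
fundamental: x₁=64, y₁=3  (since 4096 − 455·9 = 1)

64 3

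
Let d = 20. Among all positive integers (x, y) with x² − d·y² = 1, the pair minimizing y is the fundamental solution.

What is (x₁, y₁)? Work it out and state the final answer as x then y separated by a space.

9 2

√20 → a₀=4, period (2,8); ℓ=2 even so k=1
k=0  a_k=4  p_k/q_k = 4/1
k=1  a_k=2  p_k/q_k = 9/2
(x₁, y₁) = (9, 2);  9² − 20·2² = 1 ✓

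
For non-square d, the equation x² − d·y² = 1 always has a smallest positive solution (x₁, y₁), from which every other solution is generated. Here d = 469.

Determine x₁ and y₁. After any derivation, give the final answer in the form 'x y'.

137215 6336

√469 → a₀=21, period (1,1,1,10,6,10,1,1,1,42); ℓ=10 even so k=9
a_0=21:  p_0=21·1+0=21,  q_0=21·0+1=1
a_1=1:  p_1=1·21+1=22,  q_1=1·1+0=1
a_2=1:  p_2=1·22+21=43,  q_2=1·1+1=2
…
a_5=6:  p_5=6·693+65=4223,  q_5=6·32+3=195
…
a_7=1:  p_7=1·42923+4223=47146,  q_7=1·1982+195=2177
a_8=1:  p_8=1·47146+42923=90069,  q_8=1·2177+1982=4159
a_9=1:  p_9=1·90069+47146=137215,  q_9=1·4159+2177=6336
→ (137215, 6336).  Check: 137215²=18827956225, 469·6336²=18827956224, difference 1.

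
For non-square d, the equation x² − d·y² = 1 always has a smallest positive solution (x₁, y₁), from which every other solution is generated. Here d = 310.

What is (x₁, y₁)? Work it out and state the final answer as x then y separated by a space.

848719 48204

[17; 1,1,1,1,5,…,1,1,34] for √310; ℓ=16 ⇒ convergent index 15
a_0=17:  p_0=17·1+0=17,  q_0=17·0+1=1
…
a_2=1:  p_2=1·18+17=35,  q_2=1·1+1=2
…
a_4=1:  p_4=1·53+35=88,  q_4=1·3+2=5
a_5=5:  p_5=5·88+53=493,  q_5=5·5+3=28
…
a_8=2:  p_8=2·2060+1567=5687,  q_8=2·117+89=323
a_9=1:  p_9=1·5687+2060=7747,  q_9=1·323+117=440
a_10=3:  p_10=3·7747+5687=28928,  q_10=3·440+323=1643
a_11=5:  p_11=5·28928+7747=152387,  q_11=5·1643+440=8655
a_12=1:  p_12=1·152387+28928=181315,  q_12=1·8655+1643=10298
a_13=1:  p_13=1·181315+152387=333702,  q_13=1·10298+8655=18953
a_14=1:  p_14=1·333702+181315=515017,  q_14=1·18953+10298=29251
a_15=1:  p_15=1·515017+333702=848719,  q_15=1·29251+18953=48204
(x₁, y₁) = (848719, 48204);  848719² − 310·48204² = 1 ✓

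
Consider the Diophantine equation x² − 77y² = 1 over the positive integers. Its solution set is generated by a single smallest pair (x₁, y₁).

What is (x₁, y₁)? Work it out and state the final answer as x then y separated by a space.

d=77: √d = [8; 1,3,2,3,1,16] (ℓ=6, even), read p_5/q_5
i=0: a=8 ⇒ p=8, q=1
…
i=2: a=3 ⇒ p=35, q=4
…
i=4: a=3 ⇒ p=272, q=31
i=5: a=1 ⇒ p=351, q=40
(x₁, y₁) = (351, 40);  351² − 77·40² = 1 ✓

351 40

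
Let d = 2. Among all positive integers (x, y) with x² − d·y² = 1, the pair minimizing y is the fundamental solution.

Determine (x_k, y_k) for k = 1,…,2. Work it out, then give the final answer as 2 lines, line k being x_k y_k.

√2 → a₀=1, period (2); ℓ=1 odd so k=1
k=0  a_k=1  p_k/q_k = 1/1
k=1  a_k=2  p_k/q_k = 3/2
fundamental: x₁=3, y₁=2  (since 9 − 2·4 = 1)
(x_2, y_2) = (3·3 + 2·2·2, 3·2 + 2·3) = (17, 12)

3 2
17 12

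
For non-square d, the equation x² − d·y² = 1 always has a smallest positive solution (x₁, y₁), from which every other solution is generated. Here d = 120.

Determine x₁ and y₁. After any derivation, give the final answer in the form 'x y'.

11 1

√120 = [10; 1,20, …], period ℓ=2 (even) → k=1
a_0=10:  p_0=10·1+0=10,  q_0=10·0+1=1
a_1=1:  p_1=1·10+1=11,  q_1=1·1+0=1
→ (11, 1).  Check: 11²=121, 120·1²=120, difference 1.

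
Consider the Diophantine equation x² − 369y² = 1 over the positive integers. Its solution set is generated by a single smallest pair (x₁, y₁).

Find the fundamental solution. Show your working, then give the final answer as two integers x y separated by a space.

√369 → a₀=19, period (4,1,3,2,7,4,7,2,3,1,4,38); ℓ=12 even so k=11
step 0: (19, 1)  from 19·(1,0) + (0,1)
…
step 2: (96, 5)  from 1·(77,4) + (19,1)
step 3: (365, 19)  from 3·(96,5) + (77,4)
step 4: (826, 43)  from 2·(365,19) + (96,5)
step 5: (6147, 320)  from 7·(826,43) + (365,19)
step 6: (25414, 1323)  from 4·(6147,320) + (826,43)
…
step 8: (393504, 20485)  from 2·(184045,9581) + (25414,1323)
step 9: (1364557, 71036)  from 3·(393504,20485) + (184045,9581)
step 10: (1758061, 91521)  from 1·(1364557,71036) + (393504,20485)
step 11: (8396801, 437120)  from 4·(1758061,91521) + (1364557,71036)
fundamental: x₁=8396801, y₁=437120  (since 70506267033601 − 369·191073894400 = 1)

8396801 437120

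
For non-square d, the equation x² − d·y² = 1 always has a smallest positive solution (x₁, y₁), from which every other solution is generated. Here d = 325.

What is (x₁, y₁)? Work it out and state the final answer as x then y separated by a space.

649 36

√325 = [18; 36, …], period ℓ=1 (odd) → k=1
i=0: a=18 ⇒ p=18, q=1
i=1: a=36 ⇒ p=649, q=36
fundamental: x₁=649, y₁=36  (since 421201 − 325·1296 = 1)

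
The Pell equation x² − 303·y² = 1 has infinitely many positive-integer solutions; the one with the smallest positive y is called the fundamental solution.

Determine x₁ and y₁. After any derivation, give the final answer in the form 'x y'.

[17; 2,2,5,2,2,34] for √303; ℓ=6 ⇒ convergent index 5
i=0: a=17 ⇒ p=17, q=1
i=1: a=2 ⇒ p=35, q=2
…
i=3: a=5 ⇒ p=470, q=27
i=4: a=2 ⇒ p=1027, q=59
i=5: a=2 ⇒ p=2524, q=145
fundamental: x₁=2524, y₁=145  (since 6370576 − 303·21025 = 1)

2524 145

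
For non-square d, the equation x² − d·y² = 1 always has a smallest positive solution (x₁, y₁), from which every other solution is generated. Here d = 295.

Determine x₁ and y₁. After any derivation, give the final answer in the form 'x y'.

2024999 117900

[17; 5,1,2,3,2,6,2,3,2,1,5,34] for √295; ℓ=12 ⇒ convergent index 11
step 0: (17, 1)  from 17·(1,0) + (0,1)
step 1: (86, 5)  from 5·(17,1) + (1,0)
step 2: (103, 6)  from 1·(86,5) + (17,1)
step 3: (292, 17)  from 2·(103,6) + (86,5)
…
step 7: (31208, 1817)  from 2·(14479,843) + (2250,131)
step 8: (108103, 6294)  from 3·(31208,1817) + (14479,843)
step 9: (247414, 14405)  from 2·(108103,6294) + (31208,1817)
step 10: (355517, 20699)  from 1·(247414,14405) + (108103,6294)
step 11: (2024999, 117900)  from 5·(355517,20699) + (247414,14405)
fundamental: x₁=2024999, y₁=117900  (since 4100620950001 − 295·13900410000 = 1)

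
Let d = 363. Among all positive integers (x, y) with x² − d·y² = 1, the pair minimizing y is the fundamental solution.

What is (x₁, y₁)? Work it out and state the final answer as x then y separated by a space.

d=363: √d = [19; 19,38] (ℓ=2, even), read p_1/q_1
a_0=19:  p_0=19·1+0=19,  q_0=19·0+1=1
a_1=19:  p_1=19·19+1=362,  q_1=19·1+0=19
→ (362, 19).  Check: 362²=131044, 363·19²=131043, difference 1.

362 19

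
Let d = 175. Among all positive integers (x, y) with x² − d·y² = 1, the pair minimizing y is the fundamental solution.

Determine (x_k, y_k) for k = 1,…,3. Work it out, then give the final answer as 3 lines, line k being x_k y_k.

2024 153
8193151 619344
33165873224 2507104359

d=175: √d = [13; 4,2,1,2,4,26] (ℓ=6, even), read p_5/q_5
step 0: (13, 1)  from 13·(1,0) + (0,1)
step 1: (53, 4)  from 4·(13,1) + (1,0)
step 2: (119, 9)  from 2·(53,4) + (13,1)
…
step 4: (463, 35)  from 2·(172,13) + (119,9)
step 5: (2024, 153)  from 4·(463,35) + (172,13)
(x₁, y₁) = (2024, 153);  2024² − 175·153² = 1 ✓
(x_2, y_2) = (2024·2024 + 175·153·153, 2024·153 + 153·2024) = (8193151, 619344)
(x_3, y_3) = (2024·8193151 + 175·153·619344, 2024·619344 + 153·8193151) = (33165873224, 2507104359)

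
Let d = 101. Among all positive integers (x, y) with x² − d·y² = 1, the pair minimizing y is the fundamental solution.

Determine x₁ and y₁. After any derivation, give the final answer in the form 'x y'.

[10; 20] for √101; ℓ=1 ⇒ convergent index 1
step 0: (10, 1)  from 10·(1,0) + (0,1)
step 1: (201, 20)  from 20·(10,1) + (1,0)
→ (201, 20).  Check: 201²=40401, 101·20²=40400, difference 1.

201 20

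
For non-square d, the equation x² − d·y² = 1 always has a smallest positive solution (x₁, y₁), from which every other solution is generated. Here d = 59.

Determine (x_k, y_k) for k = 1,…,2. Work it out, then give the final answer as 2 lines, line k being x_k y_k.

d=59: √d = [7; 1,2,7,2,1,14] (ℓ=6, even), read p_5/q_5
step 0: (7, 1)  from 7·(1,0) + (0,1)
…
step 4: (361, 47)  from 2·(169,22) + (23,3)
step 5: (530, 69)  from 1·(361,47) + (169,22)
→ (530, 69).  Check: 530²=280900, 59·69²=280899, difference 1.
(530+69√59)^2 = 561799 + 73140√59

530 69
561799 73140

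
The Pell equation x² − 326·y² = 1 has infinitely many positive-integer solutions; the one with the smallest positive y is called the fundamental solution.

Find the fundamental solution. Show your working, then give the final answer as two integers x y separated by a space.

325 18

√326 → a₀=18, period (18,36); ℓ=2 even so k=1
step 0: (18, 1)  from 18·(1,0) + (0,1)
step 1: (325, 18)  from 18·(18,1) + (1,0)
fundamental: x₁=325, y₁=18  (since 105625 − 326·324 = 1)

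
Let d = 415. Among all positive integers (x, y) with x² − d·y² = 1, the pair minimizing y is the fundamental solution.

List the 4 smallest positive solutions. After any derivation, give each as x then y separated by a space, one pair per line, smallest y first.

18412804 903849
678062702284831 33284788965192
24970071273761872339444 1225732590794885332887
919538056459614718055705397121 45138347901436822389057205104

√415 = [20; 2,1,2,4,6,…,1,2,40, …], period ℓ=16 (even) → k=15
step 0: (20, 1)  from 20·(1,0) + (0,1)
…
step 3: (163, 8)  from 2·(61,3) + (41,2)
step 4: (713, 35)  from 4·(163,8) + (61,3)
step 5: (4441, 218)  from 6·(713,35) + (163,8)
…
step 8: (33939, 1666)  from 3·(9595,471) + (5154,253)
step 9: (43534, 2137)  from 1·(33939,1666) + (9595,471)
step 10: (77473, 3803)  from 1·(43534,2137) + (33939,1666)
…
step 12: (2110961, 103623)  from 4·(508372,24955) + (77473,3803)
step 13: (4730294, 232201)  from 2·(2110961,103623) + (508372,24955)
step 14: (6841255, 335824)  from 1·(4730294,232201) + (2110961,103623)
step 15: (18412804, 903849)  from 2·(6841255,335824) + (4730294,232201)
(x₁, y₁) = (18412804, 903849);  18412804² − 415·903849² = 1 ✓
k=2:  x_2 = 18412804·18412804+415·903849·903849 = 678062702284831,  y_2 = 18412804·903849+903849·18412804 = 33284788965192
k=3:  x_3 = 18412804·678062702284831+415·903849·33284788965192 = 24970071273761872339444,  y_3 = 18412804·33284788965192+903849·678062702284831 = 1225732590794885332887
k=4:  x_4 = 18412804·24970071273761872339444+415·903849·1225732590794885332887 = 919538056459614718055705397121,  y_4 = 18412804·1225732590794885332887+903849·24970071273761872339444 = 45138347901436822389057205104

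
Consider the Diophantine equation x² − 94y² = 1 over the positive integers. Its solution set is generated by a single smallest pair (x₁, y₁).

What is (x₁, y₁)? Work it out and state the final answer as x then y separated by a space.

2143295 221064

[9; 1,2,3,1,1,…,2,1,18] for √94; ℓ=16 ⇒ convergent index 15
k=0  a_k=9  p_k/q_k = 9/1
…
k=2  a_k=2  p_k/q_k = 29/3
…
k=4  a_k=1  p_k/q_k = 126/13
…
k=7  a_k=1  p_k/q_k = 1464/151
…
k=11  a_k=1  p_k/q_k = 99455/10258
…
k=14  a_k=2  p_k/q_k = 1490361/153719
k=15  a_k=1  p_k/q_k = 2143295/221064
(x₁, y₁) = (2143295, 221064);  2143295² − 94·221064² = 1 ✓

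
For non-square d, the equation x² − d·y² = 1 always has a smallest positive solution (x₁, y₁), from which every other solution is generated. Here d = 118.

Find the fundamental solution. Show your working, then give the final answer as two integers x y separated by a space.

√118 = [10; 1,6,3,2,10,2,3,6,1,20, …], period ℓ=10 (even) → k=9
k=0  a_k=10  p_k/q_k = 10/1
k=1  a_k=1  p_k/q_k = 11/1
k=2  a_k=6  p_k/q_k = 76/7
k=3  a_k=3  p_k/q_k = 239/22
k=4  a_k=2  p_k/q_k = 554/51
k=5  a_k=10  p_k/q_k = 5779/532
k=6  a_k=2  p_k/q_k = 12112/1115
k=7  a_k=3  p_k/q_k = 42115/3877
k=8  a_k=6  p_k/q_k = 264802/24377
k=9  a_k=1  p_k/q_k = 306917/28254
→ (306917, 28254).  Check: 306917²=94198044889, 118·28254²=94198044888, difference 1.

306917 28254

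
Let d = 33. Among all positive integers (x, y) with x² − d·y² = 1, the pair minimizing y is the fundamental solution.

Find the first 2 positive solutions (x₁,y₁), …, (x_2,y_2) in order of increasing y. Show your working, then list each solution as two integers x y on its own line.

[5; 1,2,1,10] for √33; ℓ=4 ⇒ convergent index 3
i=0: a=5 ⇒ p=5, q=1
i=1: a=1 ⇒ p=6, q=1
i=2: a=2 ⇒ p=17, q=3
i=3: a=1 ⇒ p=23, q=4
→ (23, 4).  Check: 23²=529, 33·4²=528, difference 1.
n=2: (23,4)∘(23,4) = (23·23+33·4·4, 23·4+4·23) = (1057,184)

23 4
1057 184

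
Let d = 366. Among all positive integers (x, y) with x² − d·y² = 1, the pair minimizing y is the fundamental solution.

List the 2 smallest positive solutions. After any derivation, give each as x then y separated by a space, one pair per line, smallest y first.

√366 → a₀=19, period (7,1,1,1,2,12,2,1,1,1,7,38); ℓ=12 even so k=11
i=0: a=19 ⇒ p=19, q=1
…
i=2: a=1 ⇒ p=153, q=8
i=3: a=1 ⇒ p=287, q=15
i=4: a=1 ⇒ p=440, q=23
i=5: a=2 ⇒ p=1167, q=61
…
i=7: a=2 ⇒ p=30055, q=1571
i=8: a=1 ⇒ p=44499, q=2326
…
i=10: a=1 ⇒ p=119053, q=6223
i=11: a=7 ⇒ p=907925, q=47458
→ (907925, 47458).  Check: 907925²=824327805625, 366·47458²=824327805624, difference 1.
(x_2, y_2) = (907925·907925 + 366·47458·47458, 907925·47458 + 47458·907925) = (1648655611249, 86176609300)

907925 47458
1648655611249 86176609300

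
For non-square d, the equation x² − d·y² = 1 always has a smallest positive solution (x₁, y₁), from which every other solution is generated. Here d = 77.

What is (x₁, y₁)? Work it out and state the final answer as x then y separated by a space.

351 40

√77 = [8; 1,3,2,3,1,16, …], period ℓ=6 (even) → k=5
step 0: (8, 1)  from 8·(1,0) + (0,1)
…
step 2: (35, 4)  from 3·(9,1) + (8,1)
…
step 4: (272, 31)  from 3·(79,9) + (35,4)
step 5: (351, 40)  from 1·(272,31) + (79,9)
fundamental: x₁=351, y₁=40  (since 123201 − 77·1600 = 1)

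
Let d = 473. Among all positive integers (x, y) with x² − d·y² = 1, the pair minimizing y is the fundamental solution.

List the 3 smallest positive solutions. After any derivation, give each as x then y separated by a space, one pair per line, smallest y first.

87 4
15137 696
2633751 121100

√473 = [21; 1,2,1,42, …], period ℓ=4 (even) → k=3
i=0: a=21 ⇒ p=21, q=1
i=1: a=1 ⇒ p=22, q=1
i=2: a=2 ⇒ p=65, q=3
i=3: a=1 ⇒ p=87, q=4
fundamental: x₁=87, y₁=4  (since 7569 − 473·16 = 1)
(x_2, y_2) = (87·87 + 473·4·4, 87·4 + 4·87) = (15137, 696)
(x_3, y_3) = (87·15137 + 473·4·696, 87·696 + 4·15137) = (2633751, 121100)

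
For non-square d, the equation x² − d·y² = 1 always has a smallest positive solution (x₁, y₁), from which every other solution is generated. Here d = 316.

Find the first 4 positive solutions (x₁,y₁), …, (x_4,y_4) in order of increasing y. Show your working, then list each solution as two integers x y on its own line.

12799 720
327628801 18430560
8386642035199 471785474160
214681262489395201 12076764549117120

√316 → a₀=17, period (1,3,2,8,2,3,1,34); ℓ=8 even so k=7
a_0=17:  p_0=17·1+0=17,  q_0=17·0+1=1
…
a_4=8:  p_4=8·160+71=1351,  q_4=8·9+4=76
…
a_6=3:  p_6=3·2862+1351=9937,  q_6=3·161+76=559
a_7=1:  p_7=1·9937+2862=12799,  q_7=1·559+161=720
fundamental: x₁=12799, y₁=720  (since 163814401 − 316·518400 = 1)
(x_2, y_2) = (12799·12799 + 316·720·720, 12799·720 + 720·12799) = (327628801, 18430560)
(x_3, y_3) = (12799·327628801 + 316·720·18430560, 12799·18430560 + 720·327628801) = (8386642035199, 471785474160)
(x_4, y_4) = (12799·8386642035199 + 316·720·471785474160, 12799·471785474160 + 720·8386642035199) = (214681262489395201, 12076764549117120)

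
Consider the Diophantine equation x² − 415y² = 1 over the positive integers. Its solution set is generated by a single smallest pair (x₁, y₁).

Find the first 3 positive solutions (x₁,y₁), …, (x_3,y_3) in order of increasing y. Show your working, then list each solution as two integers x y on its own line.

18412804 903849
678062702284831 33284788965192
24970071273761872339444 1225732590794885332887

√415 = [20; 2,1,2,4,6,…,1,2,40, …], period ℓ=16 (even) → k=15
i=0: a=20 ⇒ p=20, q=1
…
i=3: a=2 ⇒ p=163, q=8
…
i=5: a=6 ⇒ p=4441, q=218
…
i=9: a=1 ⇒ p=43534, q=2137
…
i=11: a=6 ⇒ p=508372, q=24955
…
i=14: a=1 ⇒ p=6841255, q=335824
i=15: a=2 ⇒ p=18412804, q=903849
fundamental: x₁=18412804, y₁=903849  (since 339031351142416 − 415·816943014801 = 1)
n=2: (18412804,903849)∘(18412804,903849) = (18412804·18412804+415·903849·903849, 18412804·903849+903849·18412804) = (678062702284831,33284788965192)
n=3: (678062702284831,33284788965192)∘(18412804,903849) = (18412804·678062702284831+415·903849·33284788965192, 18412804·33284788965192+903849·678062702284831) = (24970071273761872339444,1225732590794885332887)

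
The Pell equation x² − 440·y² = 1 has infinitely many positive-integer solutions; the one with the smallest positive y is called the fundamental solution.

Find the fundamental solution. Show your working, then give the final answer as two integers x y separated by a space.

√440 → a₀=20, period (1,40); ℓ=2 even so k=1
k=0  a_k=20  p_k/q_k = 20/1
k=1  a_k=1  p_k/q_k = 21/1
→ (21, 1).  Check: 21²=441, 440·1²=440, difference 1.

21 1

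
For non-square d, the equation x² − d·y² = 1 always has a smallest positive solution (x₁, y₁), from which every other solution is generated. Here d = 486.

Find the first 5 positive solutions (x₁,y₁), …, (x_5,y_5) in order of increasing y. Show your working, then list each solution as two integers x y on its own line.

485 22
470449 21340
456335045 20699778
442644523201 20078763320
429364731169925 19476379720622

√486 → a₀=22, period (22,44); ℓ=2 even so k=1
i=0: a=22 ⇒ p=22, q=1
i=1: a=22 ⇒ p=485, q=22
→ (485, 22).  Check: 485²=235225, 486·22²=235224, difference 1.
k=2:  x_2 = 485·485+486·22·22 = 470449,  y_2 = 485·22+22·485 = 21340
k=3:  x_3 = 485·470449+486·22·21340 = 456335045,  y_3 = 485·21340+22·470449 = 20699778
k=4:  x_4 = 485·456335045+486·22·20699778 = 442644523201,  y_4 = 485·20699778+22·456335045 = 20078763320
k=5:  x_5 = 485·442644523201+486·22·20078763320 = 429364731169925,  y_5 = 485·20078763320+22·442644523201 = 19476379720622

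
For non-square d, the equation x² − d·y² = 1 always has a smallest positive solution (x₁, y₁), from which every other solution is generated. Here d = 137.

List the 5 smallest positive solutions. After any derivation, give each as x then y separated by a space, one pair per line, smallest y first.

√137 → a₀=11, period (1,2,2,1,1,2,2,1,22); ℓ=9 odd so k=17
k=0  a_k=11  p_k/q_k = 11/1
…
k=5  a_k=1  p_k/q_k = 199/17
…
k=8  a_k=1  p_k/q_k = 1744/149
k=9  a_k=22  p_k/q_k = 39597/3383
…
k=13  a_k=1  p_k/q_k = 408178/34873
…
k=16  a_k=2  p_k/q_k = 4286741/366241
k=17  a_k=1  p_k/q_k = 6083073/519712
fundamental: x₁=6083073, y₁=519712  (since 37003777123329 − 137·270100562944 = 1)
(x_2, y_2) = (6083073·6083073 + 137·519712·519712, 6083073·519712 + 519712·6083073) = (74007554246657, 6322892069952)
(x_3, y_3) = (6083073·74007554246657 + 137·519712·6322892069952, 6083073·6322892069952 + 519712·74007554246657) = (900386710067742990849, 76925228065277725280)
(x_4, y_4) = (6083073·900386710067742990849 + 137·519712·76925228065277725280, 6083073·76925228065277725280 + 519712·900386710067742990849) = (10954236171143757109591351297, 935883555725460013412300928)
(x_5, y_5) = (6083073·10954236171143757109591351297 + 137·519712·935883555725460013412300928, 6083073·935883555725460013412300928 + 519712·10954236171143757109591351297) = (133270836576615035597116312473600513, 11386095977955005515107946008258208)

6083073 519712
74007554246657 6322892069952
900386710067742990849 76925228065277725280
10954236171143757109591351297 935883555725460013412300928
133270836576615035597116312473600513 11386095977955005515107946008258208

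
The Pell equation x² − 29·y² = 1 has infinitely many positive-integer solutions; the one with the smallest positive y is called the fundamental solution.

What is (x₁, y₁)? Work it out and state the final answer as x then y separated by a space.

[5; 2,1,1,2,10] for √29; ℓ=5 ⇒ convergent index 9
step 0: (5, 1)  from 5·(1,0) + (0,1)
step 1: (11, 2)  from 2·(5,1) + (1,0)
step 2: (16, 3)  from 1·(11,2) + (5,1)
step 3: (27, 5)  from 1·(16,3) + (11,2)
step 4: (70, 13)  from 2·(27,5) + (16,3)
…
step 6: (1524, 283)  from 2·(727,135) + (70,13)
…
step 8: (3775, 701)  from 1·(2251,418) + (1524,283)
step 9: (9801, 1820)  from 2·(3775,701) + (2251,418)
→ (9801, 1820).  Check: 9801²=96059601, 29·1820²=96059600, difference 1.

9801 1820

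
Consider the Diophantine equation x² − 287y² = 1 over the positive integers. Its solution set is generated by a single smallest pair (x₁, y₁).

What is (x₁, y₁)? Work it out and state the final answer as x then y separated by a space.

d=287: √d = [16; 1,15,1,32] (ℓ=4, even), read p_3/q_3
a_0=16:  p_0=16·1+0=16,  q_0=16·0+1=1
a_1=1:  p_1=1·16+1=17,  q_1=1·1+0=1
a_2=15:  p_2=15·17+16=271,  q_2=15·1+1=16
a_3=1:  p_3=1·271+17=288,  q_3=1·16+1=17
→ (288, 17).  Check: 288²=82944, 287·17²=82943, difference 1.

288 17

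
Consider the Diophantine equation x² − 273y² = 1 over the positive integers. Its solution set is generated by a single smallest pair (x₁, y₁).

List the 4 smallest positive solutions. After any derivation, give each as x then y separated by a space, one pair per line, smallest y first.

[16; 1,1,10,1,1,32] for √273; ℓ=6 ⇒ convergent index 5
k=0  a_k=16  p_k/q_k = 16/1
…
k=4  a_k=1  p_k/q_k = 380/23
k=5  a_k=1  p_k/q_k = 727/44
(x₁, y₁) = (727, 44);  727² − 273·44² = 1 ✓
(x_2, y_2) = (727·727 + 273·44·44, 727·44 + 44·727) = (1057057, 63976)
(x_3, y_3) = (727·1057057 + 273·44·63976, 727·63976 + 44·1057057) = (1536960151, 93021060)
(x_4, y_4) = (727·1536960151 + 273·44·93021060, 727·93021060 + 44·1536960151) = (2234739002497, 135252557264)

727 44
1057057 63976
1536960151 93021060
2234739002497 135252557264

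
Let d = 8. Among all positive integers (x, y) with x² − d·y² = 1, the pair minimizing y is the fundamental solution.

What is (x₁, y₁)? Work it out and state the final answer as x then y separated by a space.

[2; 1,4] for √8; ℓ=2 ⇒ convergent index 1
a_0=2:  p_0=2·1+0=2,  q_0=2·0+1=1
a_1=1:  p_1=1·2+1=3,  q_1=1·1+0=1
fundamental: x₁=3, y₁=1  (since 9 − 8·1 = 1)

3 1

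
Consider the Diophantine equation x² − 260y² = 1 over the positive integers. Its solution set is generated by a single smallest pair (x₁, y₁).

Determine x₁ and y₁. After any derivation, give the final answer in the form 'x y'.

129 8

√260 = [16; 8,32, …], period ℓ=2 (even) → k=1
step 0: (16, 1)  from 16·(1,0) + (0,1)
step 1: (129, 8)  from 8·(16,1) + (1,0)
(x₁, y₁) = (129, 8);  129² − 260·8² = 1 ✓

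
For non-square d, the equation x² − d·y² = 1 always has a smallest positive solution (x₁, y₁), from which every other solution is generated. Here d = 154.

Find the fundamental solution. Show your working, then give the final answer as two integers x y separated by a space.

21295 1716

√154 → a₀=12, period (2,2,3,1,2,1,3,2,2,24); ℓ=10 even so k=9
k=0  a_k=12  p_k/q_k = 12/1
k=1  a_k=2  p_k/q_k = 25/2
k=2  a_k=2  p_k/q_k = 62/5
k=3  a_k=3  p_k/q_k = 211/17
k=4  a_k=1  p_k/q_k = 273/22
…
k=7  a_k=3  p_k/q_k = 3847/310
k=8  a_k=2  p_k/q_k = 8724/703
k=9  a_k=2  p_k/q_k = 21295/1716
fundamental: x₁=21295, y₁=1716  (since 453477025 − 154·2944656 = 1)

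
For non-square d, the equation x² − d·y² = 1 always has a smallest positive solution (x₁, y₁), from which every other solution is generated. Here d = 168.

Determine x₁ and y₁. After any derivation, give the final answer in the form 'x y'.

[12; 1,24] for √168; ℓ=2 ⇒ convergent index 1
step 0: (12, 1)  from 12·(1,0) + (0,1)
step 1: (13, 1)  from 1·(12,1) + (1,0)
(x₁, y₁) = (13, 1);  13² − 168·1² = 1 ✓

13 1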